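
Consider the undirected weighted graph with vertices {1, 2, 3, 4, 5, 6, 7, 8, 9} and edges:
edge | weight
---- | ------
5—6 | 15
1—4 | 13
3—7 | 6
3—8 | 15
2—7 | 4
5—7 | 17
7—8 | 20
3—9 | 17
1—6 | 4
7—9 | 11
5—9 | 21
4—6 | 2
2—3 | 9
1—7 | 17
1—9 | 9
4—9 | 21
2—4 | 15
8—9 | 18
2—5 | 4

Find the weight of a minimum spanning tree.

Prim's algorithm from 6:
Step 1: cheapest edge leaving the tree is 4—6 (2); add 4.
Step 2: cheapest edge leaving the tree is 1—6 (4); add 1.
Step 3: cheapest edge leaving the tree is 1—9 (9); add 9.
Step 4: cheapest edge leaving the tree is 7—9 (11); add 7.
Step 5: cheapest edge leaving the tree is 2—7 (4); add 2.
Step 6: cheapest edge leaving the tree is 2—5 (4); add 5.
Step 7: cheapest edge leaving the tree is 3—7 (6); add 3.
Step 8: cheapest edge leaving the tree is 3—8 (15); add 8.
MST edges: 4—6, 1—6, 1—9, 7—9, 2—7, 2—5, 3—7, 3—8; total weight 2+4+9+11+4+4+6+15 = 55.

55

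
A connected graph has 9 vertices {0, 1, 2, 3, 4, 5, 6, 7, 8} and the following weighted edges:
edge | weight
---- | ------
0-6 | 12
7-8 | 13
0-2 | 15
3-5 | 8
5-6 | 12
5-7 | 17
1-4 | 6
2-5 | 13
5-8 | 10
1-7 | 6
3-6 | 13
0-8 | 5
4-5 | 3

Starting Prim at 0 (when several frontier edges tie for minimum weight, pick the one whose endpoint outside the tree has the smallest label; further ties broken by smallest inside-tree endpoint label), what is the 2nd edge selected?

5-8

Grow the tree from 0 using Prim:
Step 1: frontier [0-8 5, 0-6 12, 0-2 15] → take 0-8 (5); add 8.
Step 2: frontier [0-6 12, 0-2 15, 5-8 10, 7-8 13] → take 5-8 (10); add 5.
Step 3: frontier [0-6 12, 0-2 15, 4-5 3, 3-5 8, 5-6 12, 2-5 13, 5-7 17, 7-8 13] → take 4-5 (3); add 4.
Step 4: frontier [0-6 12, 0-2 15, 1-4 6, 3-5 8, 5-6 12, 2-5 13, 5-7 17, 7-8 13] → take 1-4 (6); add 1.
Step 5: frontier [0-6 12, 0-2 15, 1-7 6, 3-5 8, 5-6 12, 2-5 13, 5-7 17, 7-8 13] → take 1-7 (6); add 7.
Step 6: frontier [0-6 12, 0-2 15, 3-5 8, 5-6 12, 2-5 13] → take 3-5 (8); add 3.
Step 7: frontier [0-6 12, 0-2 15, 3-6 13, 5-6 12, 2-5 13] → take 0-6 (12); add 6.
Step 8: frontier [0-2 15, 2-5 13] → take 2-5 (13); add 2.
The 2nd edge added is 5-8.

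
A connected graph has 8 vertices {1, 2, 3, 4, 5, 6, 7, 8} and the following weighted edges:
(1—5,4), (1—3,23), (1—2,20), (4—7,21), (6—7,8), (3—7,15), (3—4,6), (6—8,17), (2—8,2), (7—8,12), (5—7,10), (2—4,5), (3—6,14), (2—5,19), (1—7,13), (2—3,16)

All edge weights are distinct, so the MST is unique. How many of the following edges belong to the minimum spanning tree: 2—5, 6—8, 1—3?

Kruskal's algorithm — process edges by increasing weight (ties by edge label):
2—8 (2): add — endpoints in different components.
1—5 (4): add — endpoints in different components.
2—4 (5): add — endpoints in different components.
3—4 (6): add — endpoints in different components.
6—7 (8): add — endpoints in different components.
5—7 (10): add — endpoints in different components.
7—8 (12): add — endpoints in different components.
MST edge set: {2—8, 1—5, 2—4, 3—4, 6—7, 5—7, 7—8}.
Of the listed edges, {} are in the MST → 0.

0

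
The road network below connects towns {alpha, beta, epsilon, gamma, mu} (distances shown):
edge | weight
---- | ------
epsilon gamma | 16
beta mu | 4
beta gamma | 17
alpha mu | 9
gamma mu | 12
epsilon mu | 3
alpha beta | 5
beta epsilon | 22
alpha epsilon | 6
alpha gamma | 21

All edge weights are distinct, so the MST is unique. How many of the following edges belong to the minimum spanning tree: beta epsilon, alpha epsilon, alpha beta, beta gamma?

1

Sort edges by weight, then run Kruskal:
epsilon mu (3): add. Components now {epsilon,mu} {gamma} {beta} {alpha}
beta mu (4): add. Components now {beta,epsilon,mu} {gamma} {alpha}
alpha beta (5): add. Components now {alpha,beta,epsilon,mu} {gamma}
alpha epsilon (6): skip — epsilon and alpha already connected.
alpha mu (9): skip — mu and alpha already connected.
gamma mu (12): add. Components now {alpha,beta,epsilon,gamma,mu}
MST edge set: {epsilon mu, beta mu, alpha beta, gamma mu}.
Of the listed edges, {alpha beta} are in the MST → 1.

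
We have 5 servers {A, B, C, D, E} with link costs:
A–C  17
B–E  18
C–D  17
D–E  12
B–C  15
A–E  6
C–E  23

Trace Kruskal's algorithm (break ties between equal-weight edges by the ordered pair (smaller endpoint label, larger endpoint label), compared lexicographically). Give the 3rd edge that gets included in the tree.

Kruskal: consider edges lightest-first.
A–E (6): add. Components now {A,E} {B} {C} {D}
D–E (12): add. Components now {A,D,E} {B} {C}
B–C (15): add. Components now {A,D,E} {B,C}
A–C (17): add. Components now {A,B,C,D,E}
The 3rd edge added is B–C.

B-C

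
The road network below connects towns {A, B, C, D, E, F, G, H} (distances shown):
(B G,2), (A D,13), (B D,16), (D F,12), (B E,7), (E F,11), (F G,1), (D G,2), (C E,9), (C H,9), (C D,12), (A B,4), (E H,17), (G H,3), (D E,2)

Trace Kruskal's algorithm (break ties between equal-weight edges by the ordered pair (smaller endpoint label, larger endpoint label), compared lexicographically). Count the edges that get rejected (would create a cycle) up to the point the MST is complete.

Sort edges by weight, then run Kruskal:
F G (1): add — endpoints in different components.
B G (2): add — endpoints in different components.
D E (2): add — endpoints in different components.
D G (2): add — endpoints in different components.
G H (3): add — endpoints in different components.
A B (4): add — endpoints in different components.
B E (7): skip — B and E already connected.
C E (9): add — endpoints in different components.
Edges rejected before the tree was complete: 1.

1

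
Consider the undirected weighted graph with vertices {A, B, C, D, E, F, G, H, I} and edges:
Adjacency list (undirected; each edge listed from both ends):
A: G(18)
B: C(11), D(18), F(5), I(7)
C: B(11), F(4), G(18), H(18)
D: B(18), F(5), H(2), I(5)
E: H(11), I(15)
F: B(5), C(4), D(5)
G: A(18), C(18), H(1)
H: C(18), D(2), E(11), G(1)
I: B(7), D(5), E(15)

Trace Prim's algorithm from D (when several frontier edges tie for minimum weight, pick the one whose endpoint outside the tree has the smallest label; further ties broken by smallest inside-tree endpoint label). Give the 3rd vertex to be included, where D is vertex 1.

G

Prim, starting at D.
Step 1: cheapest edge leaving the tree is D—H (2); add H.
Step 2: cheapest edge leaving the tree is G—H (1); add G.
Step 3: cheapest edge leaving the tree is D—F (5); add F.
Step 4: cheapest edge leaving the tree is C—F (4); add C.
Step 5: cheapest edge leaving the tree is B—F (5); add B.
Step 6: cheapest edge leaving the tree is D—I (5); add I.
Step 7: cheapest edge leaving the tree is E—H (11); add E.
Step 8: cheapest edge leaving the tree is A—G (18); add A.
Vertex order: D, H, G, F, C, B, I, E, A. The 3rd vertex is G.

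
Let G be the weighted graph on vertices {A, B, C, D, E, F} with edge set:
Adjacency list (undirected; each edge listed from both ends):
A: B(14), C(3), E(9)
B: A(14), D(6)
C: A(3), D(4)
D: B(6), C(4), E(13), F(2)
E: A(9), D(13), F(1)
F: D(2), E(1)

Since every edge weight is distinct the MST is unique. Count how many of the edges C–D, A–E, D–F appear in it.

Kruskal's algorithm — process edges by increasing weight (ties by edge label):
E–F (1): add — endpoints in different components.
D–F (2): add — endpoints in different components.
A–C (3): add — endpoints in different components.
C–D (4): add — endpoints in different components.
B–D (6): add — endpoints in different components.
MST edge set: {E–F, D–F, A–C, C–D, B–D}.
Of the listed edges, {C–D, D–F} are in the MST → 2.

2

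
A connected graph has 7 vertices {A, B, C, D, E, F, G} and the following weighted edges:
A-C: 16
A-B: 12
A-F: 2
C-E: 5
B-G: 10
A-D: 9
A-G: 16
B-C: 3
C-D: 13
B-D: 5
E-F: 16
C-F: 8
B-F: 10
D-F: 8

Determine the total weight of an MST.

Prim's algorithm from G:
Step 1: frontier [B-G 10, A-G 16] → take B-G (10); add B.
Step 2: frontier [B-C 3, B-D 5, B-F 10, A-B 12, A-G 16] → take B-C (3); add C.
Step 3: frontier [B-D 5, B-F 10, A-B 12, C-E 5, C-F 8, C-D 13, A-C 16, A-G 16] → take B-D (5); add D.
Step 4: frontier [B-F 10, A-B 12, C-E 5, C-F 8, A-C 16, D-F 8, A-D 9, A-G 16] → take C-E (5); add E.
Step 5: frontier [B-F 10, A-B 12, C-F 8, A-C 16, D-F 8, A-D 9, E-F 16, A-G 16] → take C-F (8); add F.
Step 6: frontier [A-B 12, A-C 16, A-D 9, A-F 2, A-G 16] → take A-F (2); add A.
MST edges: B-G, B-C, B-D, C-E, C-F, A-F; total weight 10+3+5+5+8+2 = 33.

33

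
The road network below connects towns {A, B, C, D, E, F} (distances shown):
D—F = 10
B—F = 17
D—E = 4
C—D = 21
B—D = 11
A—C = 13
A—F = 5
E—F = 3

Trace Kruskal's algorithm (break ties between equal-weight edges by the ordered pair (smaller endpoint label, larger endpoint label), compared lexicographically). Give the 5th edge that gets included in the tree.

Kruskal's algorithm — process edges by increasing weight (ties by edge label):
E—F (3): add. Components now {A} {B} {C} {D} {E,F}
D—E (4): add. Components now {A} {B} {C} {D,E,F}
A—F (5): add. Components now {A,D,E,F} {B} {C}
D—F (10): skip — D and F already connected.
B—D (11): add. Components now {A,B,D,E,F} {C}
A—C (13): add. Components now {A,B,C,D,E,F}
The 5th edge added is A—C.

A-C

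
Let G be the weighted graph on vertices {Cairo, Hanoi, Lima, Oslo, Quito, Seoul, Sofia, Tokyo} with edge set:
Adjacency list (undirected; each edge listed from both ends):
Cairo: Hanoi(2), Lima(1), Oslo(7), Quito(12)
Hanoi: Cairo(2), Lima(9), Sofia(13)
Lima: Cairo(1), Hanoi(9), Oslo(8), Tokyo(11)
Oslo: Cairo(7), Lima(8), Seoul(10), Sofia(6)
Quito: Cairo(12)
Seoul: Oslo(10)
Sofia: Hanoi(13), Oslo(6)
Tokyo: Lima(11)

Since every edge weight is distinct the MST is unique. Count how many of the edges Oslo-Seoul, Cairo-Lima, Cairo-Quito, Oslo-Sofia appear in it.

Kruskal's algorithm — process edges by increasing weight (ties by edge label):
Cairo-Lima (1): add — endpoints in different components.
Cairo-Hanoi (2): add — endpoints in different components.
Oslo-Sofia (6): add — endpoints in different components.
Cairo-Oslo (7): add — endpoints in different components.
Lima-Oslo (8): skip — Oslo and Lima already connected.
Hanoi-Lima (9): skip — Hanoi and Lima already connected.
Oslo-Seoul (10): add — endpoints in different components.
Lima-Tokyo (11): add — endpoints in different components.
Cairo-Quito (12): add — endpoints in different components.
MST edge set: {Cairo-Lima, Cairo-Hanoi, Oslo-Sofia, Cairo-Oslo, Oslo-Seoul, Lima-Tokyo, Cairo-Quito}.
Of the listed edges, {Oslo-Seoul, Cairo-Lima, Cairo-Quito, Oslo-Sofia} are in the MST → 4.

4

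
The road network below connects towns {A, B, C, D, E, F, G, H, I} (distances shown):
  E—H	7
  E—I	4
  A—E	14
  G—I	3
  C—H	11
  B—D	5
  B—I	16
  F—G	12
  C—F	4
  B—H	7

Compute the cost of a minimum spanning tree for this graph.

55

Grow the tree from I using Prim:
Step 1: cheapest edge leaving the tree is G—I (3); add G.
Step 2: cheapest edge leaving the tree is E—I (4); add E.
Step 3: cheapest edge leaving the tree is E—H (7); add H.
Step 4: cheapest edge leaving the tree is B—H (7); add B.
Step 5: cheapest edge leaving the tree is B—D (5); add D.
Step 6: cheapest edge leaving the tree is C—H (11); add C.
Step 7: cheapest edge leaving the tree is C—F (4); add F.
Step 8: cheapest edge leaving the tree is A—E (14); add A.
MST edges: G—I, E—I, E—H, B—H, B—D, C—H, C—F, A—E; total weight 3+4+7+7+5+11+4+14 = 55.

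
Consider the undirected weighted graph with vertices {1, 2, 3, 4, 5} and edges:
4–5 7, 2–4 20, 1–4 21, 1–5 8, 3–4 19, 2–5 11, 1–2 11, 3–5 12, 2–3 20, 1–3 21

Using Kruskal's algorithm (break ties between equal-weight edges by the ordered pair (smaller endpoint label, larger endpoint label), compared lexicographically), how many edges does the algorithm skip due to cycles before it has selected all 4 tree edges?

1

Sort edges by weight, then run Kruskal:
4–5 (7): add. Components now {1} {2} {3} {4,5}
1–5 (8): add. Components now {1,4,5} {2} {3}
1–2 (11): add. Components now {1,2,4,5} {3}
2–5 (11): skip — 2 and 5 already connected.
3–5 (12): add. Components now {1,2,3,4,5}
Edges rejected before the tree was complete: 1.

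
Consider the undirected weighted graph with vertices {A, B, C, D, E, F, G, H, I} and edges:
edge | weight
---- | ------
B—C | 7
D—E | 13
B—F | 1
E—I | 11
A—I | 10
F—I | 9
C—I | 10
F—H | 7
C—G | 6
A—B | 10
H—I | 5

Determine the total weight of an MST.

Kruskal: consider edges lightest-first.
B—F (1): add — endpoints in different components.
H—I (5): add — endpoints in different components.
C—G (6): add — endpoints in different components.
B—C (7): add — endpoints in different components.
F—H (7): add — endpoints in different components.
F—I (9): skip — F and I already connected.
A—B (10): add — endpoints in different components.
A—I (10): skip — A and I already connected.
C—I (10): skip — C and I already connected.
E—I (11): add — endpoints in different components.
D—E (13): add — endpoints in different components.
MST edges: B—F, H—I, C—G, B—C, F—H, A—B, E—I, D—E; total weight 1+5+6+7+7+10+11+13 = 60.

60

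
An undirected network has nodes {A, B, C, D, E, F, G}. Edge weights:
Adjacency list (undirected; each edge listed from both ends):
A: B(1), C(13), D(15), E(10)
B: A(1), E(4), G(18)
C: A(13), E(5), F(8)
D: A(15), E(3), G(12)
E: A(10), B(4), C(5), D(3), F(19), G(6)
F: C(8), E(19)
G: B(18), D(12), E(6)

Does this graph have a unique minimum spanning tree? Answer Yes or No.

Yes

Kruskal's algorithm — process edges by increasing weight (ties by edge label):
A–B (1): add — endpoints in different components.
D–E (3): add — endpoints in different components.
B–E (4): add — endpoints in different components.
C–E (5): add — endpoints in different components.
E–G (6): add — endpoints in different components.
C–F (8): add — endpoints in different components.
Every non-tree edge has weight strictly greater than the heaviest edge on the tree path between its endpoints, so the MST is unique.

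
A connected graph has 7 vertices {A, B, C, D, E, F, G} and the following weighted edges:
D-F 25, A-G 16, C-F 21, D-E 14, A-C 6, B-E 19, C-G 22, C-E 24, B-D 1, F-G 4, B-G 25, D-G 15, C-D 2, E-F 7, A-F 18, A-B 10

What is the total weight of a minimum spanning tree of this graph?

Sort edges by weight, then run Kruskal:
B-D (1): add. Components now {A} {B,D} {C} {E} {F} {G}
C-D (2): add. Components now {A} {B,C,D} {E} {F} {G}
F-G (4): add. Components now {A} {B,C,D} {E} {F,G}
A-C (6): add. Components now {A,B,C,D} {E} {F,G}
E-F (7): add. Components now {A,B,C,D} {E,F,G}
A-B (10): skip — A and B already connected.
D-E (14): add. Components now {A,B,C,D,E,F,G}
MST edges: B-D, C-D, F-G, A-C, E-F, D-E; total weight 1+2+4+6+7+14 = 34.

34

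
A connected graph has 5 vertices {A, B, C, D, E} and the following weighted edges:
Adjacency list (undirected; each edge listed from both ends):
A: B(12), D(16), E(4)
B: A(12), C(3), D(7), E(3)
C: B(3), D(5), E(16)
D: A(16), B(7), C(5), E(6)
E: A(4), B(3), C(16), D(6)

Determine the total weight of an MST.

Prim's algorithm from C:
Step 1: frontier [B-C 3, C-D 5, C-E 16] → take B-C (3); add B.
Step 2: frontier [B-E 3, B-D 7, A-B 12, C-D 5, C-E 16] → take B-E (3); add E.
Step 3: frontier [B-D 7, A-B 12, C-D 5, A-E 4, D-E 6] → take A-E (4); add A.
Step 4: frontier [A-D 16, B-D 7, C-D 5, D-E 6] → take C-D (5); add D.
MST edges: B-C, B-E, A-E, C-D; total weight 3+3+4+5 = 15.

15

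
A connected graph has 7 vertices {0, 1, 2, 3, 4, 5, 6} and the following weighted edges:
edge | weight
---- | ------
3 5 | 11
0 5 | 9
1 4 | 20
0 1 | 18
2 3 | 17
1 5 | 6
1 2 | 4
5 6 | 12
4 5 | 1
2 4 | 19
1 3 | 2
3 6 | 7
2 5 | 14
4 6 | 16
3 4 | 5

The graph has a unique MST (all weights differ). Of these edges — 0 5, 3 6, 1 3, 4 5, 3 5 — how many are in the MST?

Sort edges by weight, then run Kruskal:
4 5 (1): add — endpoints in different components.
1 3 (2): add — endpoints in different components.
1 2 (4): add — endpoints in different components.
3 4 (5): add — endpoints in different components.
1 5 (6): skip — 1 and 5 already connected.
3 6 (7): add — endpoints in different components.
0 5 (9): add — endpoints in different components.
MST edge set: {4 5, 1 3, 1 2, 3 4, 3 6, 0 5}.
Of the listed edges, {0 5, 3 6, 1 3, 4 5} are in the MST → 4.

4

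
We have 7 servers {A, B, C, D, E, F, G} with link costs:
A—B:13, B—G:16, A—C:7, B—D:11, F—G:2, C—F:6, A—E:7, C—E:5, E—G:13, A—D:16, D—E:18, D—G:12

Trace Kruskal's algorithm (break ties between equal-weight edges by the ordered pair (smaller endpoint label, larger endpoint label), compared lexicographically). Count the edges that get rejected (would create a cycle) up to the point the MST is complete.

1

Kruskal's algorithm — process edges by increasing weight (ties by edge label):
F—G (2): add — endpoints in different components.
C—E (5): add — endpoints in different components.
C—F (6): add — endpoints in different components.
A—C (7): add — endpoints in different components.
A—E (7): skip — A and E already connected.
B—D (11): add — endpoints in different components.
D—G (12): add — endpoints in different components.
Edges rejected before the tree was complete: 1.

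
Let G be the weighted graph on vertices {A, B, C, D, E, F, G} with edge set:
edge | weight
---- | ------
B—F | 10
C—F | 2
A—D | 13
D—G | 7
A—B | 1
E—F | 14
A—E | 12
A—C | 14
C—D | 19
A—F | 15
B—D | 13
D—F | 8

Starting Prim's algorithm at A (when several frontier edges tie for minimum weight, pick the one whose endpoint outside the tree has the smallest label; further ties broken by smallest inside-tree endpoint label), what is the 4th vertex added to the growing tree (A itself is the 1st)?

C

Grow the tree from A using Prim:
Step 1: frontier [A—B 1, A—E 12, A—D 13, A—C 14, A—F 15] → take A—B (1); add B.
Step 2: frontier [A—E 12, A—D 13, A—C 14, A—F 15, B—F 10, B—D 13] → take B—F (10); add F.
Step 3: frontier [A—E 12, A—D 13, A—C 14, B—D 13, C—F 2, D—F 8, E—F 14] → take C—F (2); add C.
Step 4: frontier [A—E 12, A—D 13, B—D 13, C—D 19, D—F 8, E—F 14] → take D—F (8); add D.
Step 5: frontier [A—E 12, D—G 7, E—F 14] → take D—G (7); add G.
Step 6: frontier [A—E 12, E—F 14] → take A—E (12); add E.
Vertex order: A, B, F, C, D, G, E. The 4th vertex is C.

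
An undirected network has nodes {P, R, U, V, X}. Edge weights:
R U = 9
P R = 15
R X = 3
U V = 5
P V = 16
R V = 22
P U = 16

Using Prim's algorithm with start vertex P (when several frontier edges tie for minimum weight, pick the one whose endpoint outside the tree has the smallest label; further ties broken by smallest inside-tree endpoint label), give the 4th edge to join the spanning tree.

U-V

Grow the tree from P using Prim:
Step 1: cheapest edge leaving the tree is P R (15); add R.
Step 2: cheapest edge leaving the tree is R X (3); add X.
Step 3: cheapest edge leaving the tree is R U (9); add U.
Step 4: cheapest edge leaving the tree is U V (5); add V.
The 4th edge added is U V.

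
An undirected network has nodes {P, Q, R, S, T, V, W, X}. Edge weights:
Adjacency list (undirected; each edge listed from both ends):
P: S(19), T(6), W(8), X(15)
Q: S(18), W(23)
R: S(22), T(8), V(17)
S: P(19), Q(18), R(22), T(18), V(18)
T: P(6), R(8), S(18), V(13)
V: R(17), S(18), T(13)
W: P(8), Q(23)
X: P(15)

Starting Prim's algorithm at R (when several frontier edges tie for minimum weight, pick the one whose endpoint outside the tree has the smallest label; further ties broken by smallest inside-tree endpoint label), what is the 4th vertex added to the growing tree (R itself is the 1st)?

Prim's algorithm from R:
Step 1: frontier [R-T 8, R-V 17, R-S 22] → take R-T (8); add T.
Step 2: frontier [R-V 17, R-S 22, P-T 6, T-V 13, S-T 18] → take P-T (6); add P.
Step 3: frontier [P-W 8, P-X 15, P-S 19, R-V 17, R-S 22, T-V 13, S-T 18] → take P-W (8); add W.
Step 4: frontier [P-X 15, P-S 19, R-V 17, R-S 22, T-V 13, S-T 18, Q-W 23] → take T-V (13); add V.
Step 5: frontier [P-X 15, P-S 19, R-S 22, S-T 18, S-V 18, Q-W 23] → take P-X (15); add X.
Step 6: frontier [P-S 19, R-S 22, S-T 18, S-V 18, Q-W 23] → take S-T (18); add S.
Step 7: frontier [Q-S 18, Q-W 23] → take Q-S (18); add Q.
Vertex order: R, T, P, W, V, X, S, Q. The 4th vertex is W.

W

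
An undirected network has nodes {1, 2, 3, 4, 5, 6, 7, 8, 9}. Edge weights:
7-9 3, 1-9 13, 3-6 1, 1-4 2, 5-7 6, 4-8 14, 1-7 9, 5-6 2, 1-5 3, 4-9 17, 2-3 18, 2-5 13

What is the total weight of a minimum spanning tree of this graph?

44

Prim's algorithm from 8:
Step 1: frontier [4-8 14] → take 4-8 (14); add 4.
Step 2: frontier [1-4 2, 4-9 17] → take 1-4 (2); add 1.
Step 3: frontier [1-5 3, 1-7 9, 1-9 13, 4-9 17] → take 1-5 (3); add 5.
Step 4: frontier [1-7 9, 1-9 13, 4-9 17, 5-6 2, 5-7 6, 2-5 13] → take 5-6 (2); add 6.
Step 5: frontier [1-7 9, 1-9 13, 4-9 17, 5-7 6, 2-5 13, 3-6 1] → take 3-6 (1); add 3.
Step 6: frontier [1-7 9, 1-9 13, 2-3 18, 4-9 17, 5-7 6, 2-5 13] → take 5-7 (6); add 7.
Step 7: frontier [1-9 13, 2-3 18, 4-9 17, 2-5 13, 7-9 3] → take 7-9 (3); add 9.
Step 8: frontier [2-3 18, 2-5 13] → take 2-5 (13); add 2.
MST edges: 4-8, 1-4, 1-5, 5-6, 3-6, 5-7, 7-9, 2-5; total weight 14+2+3+2+1+6+3+13 = 44.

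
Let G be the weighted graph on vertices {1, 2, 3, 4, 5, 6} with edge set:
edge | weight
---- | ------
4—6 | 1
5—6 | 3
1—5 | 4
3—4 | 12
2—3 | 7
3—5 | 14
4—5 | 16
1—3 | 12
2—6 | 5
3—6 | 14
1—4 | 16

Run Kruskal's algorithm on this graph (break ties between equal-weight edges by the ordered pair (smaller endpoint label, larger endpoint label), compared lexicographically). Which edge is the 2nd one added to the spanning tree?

Kruskal: consider edges lightest-first.
4—6 (1): add — endpoints in different components.
5—6 (3): add — endpoints in different components.
1—5 (4): add — endpoints in different components.
2—6 (5): add — endpoints in different components.
2—3 (7): add — endpoints in different components.
The 2nd edge added is 5—6.

5-6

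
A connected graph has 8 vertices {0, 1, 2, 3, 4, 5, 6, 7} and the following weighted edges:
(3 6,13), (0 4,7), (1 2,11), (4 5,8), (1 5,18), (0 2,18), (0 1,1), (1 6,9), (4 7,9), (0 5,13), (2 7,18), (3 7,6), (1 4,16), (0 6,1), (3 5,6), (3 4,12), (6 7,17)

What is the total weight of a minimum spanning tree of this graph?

Kruskal: consider edges lightest-first.
0 1 (1): add — endpoints in different components.
0 6 (1): add — endpoints in different components.
3 5 (6): add — endpoints in different components.
3 7 (6): add — endpoints in different components.
0 4 (7): add — endpoints in different components.
4 5 (8): add — endpoints in different components.
1 6 (9): skip — 1 and 6 already connected.
4 7 (9): skip — 4 and 7 already connected.
1 2 (11): add — endpoints in different components.
MST edges: 0 1, 0 6, 3 5, 3 7, 0 4, 4 5, 1 2; total weight 1+1+6+6+7+8+11 = 40.

40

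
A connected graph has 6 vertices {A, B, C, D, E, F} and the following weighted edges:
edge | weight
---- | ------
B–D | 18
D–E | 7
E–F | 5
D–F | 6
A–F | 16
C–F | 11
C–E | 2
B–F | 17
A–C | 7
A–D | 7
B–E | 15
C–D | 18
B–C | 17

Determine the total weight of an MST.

35

Kruskal's algorithm — process edges by increasing weight (ties by edge label):
C–E (2): add — endpoints in different components.
E–F (5): add — endpoints in different components.
D–F (6): add — endpoints in different components.
A–C (7): add — endpoints in different components.
A–D (7): skip — A and D already connected.
D–E (7): skip — D and E already connected.
C–F (11): skip — C and F already connected.
B–E (15): add — endpoints in different components.
MST edges: C–E, E–F, D–F, A–C, B–E; total weight 2+5+6+7+15 = 35.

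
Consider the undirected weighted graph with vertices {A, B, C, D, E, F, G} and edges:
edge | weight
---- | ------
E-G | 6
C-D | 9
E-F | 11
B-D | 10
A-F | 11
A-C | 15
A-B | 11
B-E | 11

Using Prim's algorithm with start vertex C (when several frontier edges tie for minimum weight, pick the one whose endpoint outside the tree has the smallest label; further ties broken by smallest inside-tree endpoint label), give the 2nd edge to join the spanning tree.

B-D

Prim's algorithm from C:
Step 1: cheapest edge leaving the tree is C-D (9); add D.
Step 2: cheapest edge leaving the tree is B-D (10); add B.
Step 3: cheapest edge leaving the tree is A-B (11); add A.
Step 4: cheapest edge leaving the tree is B-E (11); add E.
Step 5: cheapest edge leaving the tree is E-G (6); add G.
Step 6: cheapest edge leaving the tree is A-F (11); add F.
The 2nd edge added is B-D.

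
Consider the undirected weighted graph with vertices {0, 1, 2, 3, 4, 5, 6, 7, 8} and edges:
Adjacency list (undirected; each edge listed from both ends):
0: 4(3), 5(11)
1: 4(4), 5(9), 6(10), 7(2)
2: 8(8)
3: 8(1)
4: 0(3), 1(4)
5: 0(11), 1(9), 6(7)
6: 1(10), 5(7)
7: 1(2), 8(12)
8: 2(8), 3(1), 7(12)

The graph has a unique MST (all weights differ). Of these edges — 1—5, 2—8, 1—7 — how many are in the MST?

3

Kruskal: consider edges lightest-first.
3—8 (1): add — endpoints in different components.
1—7 (2): add — endpoints in different components.
0—4 (3): add — endpoints in different components.
1—4 (4): add — endpoints in different components.
5—6 (7): add — endpoints in different components.
2—8 (8): add — endpoints in different components.
1—5 (9): add — endpoints in different components.
1—6 (10): skip — 1 and 6 already connected.
0—5 (11): skip — 0 and 5 already connected.
7—8 (12): add — endpoints in different components.
MST edge set: {3—8, 1—7, 0—4, 1—4, 5—6, 2—8, 1—5, 7—8}.
Of the listed edges, {1—5, 2—8, 1—7} are in the MST → 3.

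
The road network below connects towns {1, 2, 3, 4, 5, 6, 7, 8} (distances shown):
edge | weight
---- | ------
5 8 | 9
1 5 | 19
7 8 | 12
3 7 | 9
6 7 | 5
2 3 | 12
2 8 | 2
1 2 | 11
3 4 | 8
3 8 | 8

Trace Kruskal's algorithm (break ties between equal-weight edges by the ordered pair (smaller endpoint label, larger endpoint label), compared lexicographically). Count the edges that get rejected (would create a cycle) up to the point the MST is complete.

0

Sort edges by weight, then run Kruskal:
2 8 (2): add — endpoints in different components.
6 7 (5): add — endpoints in different components.
3 4 (8): add — endpoints in different components.
3 8 (8): add — endpoints in different components.
3 7 (9): add — endpoints in different components.
5 8 (9): add — endpoints in different components.
1 2 (11): add — endpoints in different components.
Edges rejected before the tree was complete: 0.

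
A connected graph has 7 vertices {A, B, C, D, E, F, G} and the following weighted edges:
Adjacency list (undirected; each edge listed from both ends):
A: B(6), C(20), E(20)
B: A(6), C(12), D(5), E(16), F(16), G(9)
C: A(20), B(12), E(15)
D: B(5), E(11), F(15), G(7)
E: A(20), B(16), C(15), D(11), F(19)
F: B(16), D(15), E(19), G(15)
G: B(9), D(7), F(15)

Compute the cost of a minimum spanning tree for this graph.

Kruskal: consider edges lightest-first.
B—D (5): add. Components now {A} {B,D} {C} {E} {F} {G}
A—B (6): add. Components now {A,B,D} {C} {E} {F} {G}
D—G (7): add. Components now {A,B,D,G} {C} {E} {F}
B—G (9): skip — B and G already connected.
D—E (11): add. Components now {A,B,D,E,G} {C} {F}
B—C (12): add. Components now {A,B,C,D,E,G} {F}
C—E (15): skip — C and E already connected.
D—F (15): add. Components now {A,B,C,D,E,F,G}
MST edges: B—D, A—B, D—G, D—E, B—C, D—F; total weight 5+6+7+11+12+15 = 56.

56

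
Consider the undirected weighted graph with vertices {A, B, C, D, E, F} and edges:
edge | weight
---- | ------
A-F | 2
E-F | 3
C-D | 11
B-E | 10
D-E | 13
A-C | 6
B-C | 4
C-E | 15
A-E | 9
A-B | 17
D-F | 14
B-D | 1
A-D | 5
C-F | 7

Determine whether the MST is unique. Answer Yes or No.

Kruskal: consider edges lightest-first.
B-D (1): add — endpoints in different components.
A-F (2): add — endpoints in different components.
E-F (3): add — endpoints in different components.
B-C (4): add — endpoints in different components.
A-D (5): add — endpoints in different components.
Every non-tree edge has weight strictly greater than the heaviest edge on the tree path between its endpoints, so the MST is unique.

Yes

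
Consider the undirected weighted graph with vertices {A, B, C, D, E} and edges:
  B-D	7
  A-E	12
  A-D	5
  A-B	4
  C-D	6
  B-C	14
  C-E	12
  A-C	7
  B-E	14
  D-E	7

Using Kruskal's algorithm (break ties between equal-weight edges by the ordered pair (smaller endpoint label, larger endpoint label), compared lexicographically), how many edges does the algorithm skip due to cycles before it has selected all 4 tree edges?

2

Sort edges by weight, then run Kruskal:
A-B (4): add. Components now {A,B} {C} {D} {E}
A-D (5): add. Components now {A,B,D} {C} {E}
C-D (6): add. Components now {A,B,C,D} {E}
A-C (7): skip — A and C already connected.
B-D (7): skip — B and D already connected.
D-E (7): add. Components now {A,B,C,D,E}
Edges rejected before the tree was complete: 2.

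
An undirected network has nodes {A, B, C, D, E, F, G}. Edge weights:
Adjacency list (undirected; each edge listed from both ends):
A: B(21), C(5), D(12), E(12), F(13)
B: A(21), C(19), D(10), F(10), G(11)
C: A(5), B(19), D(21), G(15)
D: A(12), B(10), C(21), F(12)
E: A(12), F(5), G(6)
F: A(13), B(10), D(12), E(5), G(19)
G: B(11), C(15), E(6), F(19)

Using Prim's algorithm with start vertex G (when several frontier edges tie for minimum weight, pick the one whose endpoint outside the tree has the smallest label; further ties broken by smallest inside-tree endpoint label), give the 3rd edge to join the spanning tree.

Prim, starting at G.
Step 1: cheapest edge leaving the tree is E-G (6); add E.
Step 2: cheapest edge leaving the tree is E-F (5); add F.
Step 3: cheapest edge leaving the tree is B-F (10); add B.
Step 4: cheapest edge leaving the tree is B-D (10); add D.
Step 5: cheapest edge leaving the tree is A-D (12); add A.
Step 6: cheapest edge leaving the tree is A-C (5); add C.
The 3rd edge added is B-F.

B-F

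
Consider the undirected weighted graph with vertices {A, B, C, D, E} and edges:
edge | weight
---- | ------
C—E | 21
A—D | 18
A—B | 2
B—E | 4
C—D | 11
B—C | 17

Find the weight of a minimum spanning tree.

Sort edges by weight, then run Kruskal:
A—B (2): add — endpoints in different components.
B—E (4): add — endpoints in different components.
C—D (11): add — endpoints in different components.
B—C (17): add — endpoints in different components.
MST edges: A—B, B—E, C—D, B—C; total weight 2+4+11+17 = 34.

34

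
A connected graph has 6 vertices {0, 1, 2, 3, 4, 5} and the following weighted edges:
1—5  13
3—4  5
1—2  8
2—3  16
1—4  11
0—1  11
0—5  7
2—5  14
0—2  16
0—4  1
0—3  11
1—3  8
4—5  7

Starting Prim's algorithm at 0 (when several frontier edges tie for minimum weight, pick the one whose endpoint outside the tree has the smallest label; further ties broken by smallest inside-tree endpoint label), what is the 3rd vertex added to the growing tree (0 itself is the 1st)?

3

Prim, starting at 0.
Step 1: cheapest edge leaving the tree is 0—4 (1); add 4.
Step 2: cheapest edge leaving the tree is 3—4 (5); add 3.
Step 3: cheapest edge leaving the tree is 0—5 (7); add 5.
Step 4: cheapest edge leaving the tree is 1—3 (8); add 1.
Step 5: cheapest edge leaving the tree is 1—2 (8); add 2.
Vertex order: 0, 4, 3, 5, 1, 2. The 3rd vertex is 3.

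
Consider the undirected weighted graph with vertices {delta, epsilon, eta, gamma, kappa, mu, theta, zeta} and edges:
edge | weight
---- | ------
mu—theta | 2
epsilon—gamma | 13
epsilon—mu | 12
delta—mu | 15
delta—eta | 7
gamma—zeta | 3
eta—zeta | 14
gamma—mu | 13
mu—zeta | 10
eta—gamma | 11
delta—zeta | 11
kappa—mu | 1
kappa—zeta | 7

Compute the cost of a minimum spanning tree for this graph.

Kruskal: consider edges lightest-first.
kappa—mu (1): add — endpoints in different components.
mu—theta (2): add — endpoints in different components.
gamma—zeta (3): add — endpoints in different components.
delta—eta (7): add — endpoints in different components.
kappa—zeta (7): add — endpoints in different components.
mu—zeta (10): skip — zeta and mu already connected.
delta—zeta (11): add — endpoints in different components.
eta—gamma (11): skip — eta and gamma already connected.
epsilon—mu (12): add — endpoints in different components.
MST edges: kappa—mu, mu—theta, gamma—zeta, delta—eta, kappa—zeta, delta—zeta, epsilon—mu; total weight 1+2+3+7+7+11+12 = 43.

43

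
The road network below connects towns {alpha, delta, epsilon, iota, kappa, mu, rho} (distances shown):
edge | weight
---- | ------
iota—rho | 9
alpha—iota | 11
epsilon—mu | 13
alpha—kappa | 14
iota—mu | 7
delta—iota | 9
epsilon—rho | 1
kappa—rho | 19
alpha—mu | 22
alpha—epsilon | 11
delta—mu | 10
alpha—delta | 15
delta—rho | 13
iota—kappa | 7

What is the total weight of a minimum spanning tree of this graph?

Prim, starting at iota.
Step 1: frontier [iota—kappa 7, iota—mu 7, delta—iota 9, iota—rho 9, alpha—iota 11] → take iota—kappa (7); add kappa.
Step 2: frontier [iota—mu 7, delta—iota 9, iota—rho 9, alpha—iota 11, alpha—kappa 14, kappa—rho 19] → take iota—mu (7); add mu.
Step 3: frontier [delta—iota 9, iota—rho 9, alpha—iota 11, alpha—kappa 14, kappa—rho 19, delta—mu 10, epsilon—mu 13, alpha—mu 22] → take delta—iota (9); add delta.
Step 4: frontier [delta—rho 13, alpha—delta 15, iota—rho 9, alpha—iota 11, alpha—kappa 14, kappa—rho 19, epsilon—mu 13, alpha—mu 22] → take iota—rho (9); add rho.
Step 5: frontier [alpha—delta 15, alpha—iota 11, alpha—kappa 14, epsilon—mu 13, alpha—mu 22, epsilon—rho 1] → take epsilon—rho (1); add epsilon.
Step 6: frontier [alpha—delta 15, alpha—epsilon 11, alpha—iota 11, alpha—kappa 14, alpha—mu 22] → take alpha—epsilon (11); add alpha.
MST edges: iota—kappa, iota—mu, delta—iota, iota—rho, epsilon—rho, alpha—epsilon; total weight 7+7+9+9+1+11 = 44.

44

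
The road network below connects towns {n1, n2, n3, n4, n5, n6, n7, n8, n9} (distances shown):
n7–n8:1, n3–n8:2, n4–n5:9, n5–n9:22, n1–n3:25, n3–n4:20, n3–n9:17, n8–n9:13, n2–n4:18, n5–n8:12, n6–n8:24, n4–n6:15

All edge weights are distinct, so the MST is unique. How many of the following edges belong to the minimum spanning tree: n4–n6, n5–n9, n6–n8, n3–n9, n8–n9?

Sort edges by weight, then run Kruskal:
n7–n8 (1): add — endpoints in different components.
n3–n8 (2): add — endpoints in different components.
n4–n5 (9): add — endpoints in different components.
n5–n8 (12): add — endpoints in different components.
n8–n9 (13): add — endpoints in different components.
n4–n6 (15): add — endpoints in different components.
n3–n9 (17): skip — n9 and n3 already connected.
n2–n4 (18): add — endpoints in different components.
n3–n4 (20): skip — n3 and n4 already connected.
n5–n9 (22): skip — n9 and n5 already connected.
n6–n8 (24): skip — n8 and n6 already connected.
n1–n3 (25): add — endpoints in different components.
MST edge set: {n7–n8, n3–n8, n4–n5, n5–n8, n8–n9, n4–n6, n2–n4, n1–n3}.
Of the listed edges, {n4–n6, n8–n9} are in the MST → 2.

2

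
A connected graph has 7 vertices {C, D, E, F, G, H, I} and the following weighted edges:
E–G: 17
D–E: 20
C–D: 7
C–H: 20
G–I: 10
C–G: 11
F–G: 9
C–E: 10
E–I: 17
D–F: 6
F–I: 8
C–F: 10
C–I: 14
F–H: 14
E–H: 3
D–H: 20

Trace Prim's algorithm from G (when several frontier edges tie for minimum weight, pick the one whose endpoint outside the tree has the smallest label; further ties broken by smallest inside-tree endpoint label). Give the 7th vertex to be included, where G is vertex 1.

H

Grow the tree from G using Prim:
Step 1: cheapest edge leaving the tree is F–G (9); add F.
Step 2: cheapest edge leaving the tree is D–F (6); add D.
Step 3: cheapest edge leaving the tree is C–D (7); add C.
Step 4: cheapest edge leaving the tree is F–I (8); add I.
Step 5: cheapest edge leaving the tree is C–E (10); add E.
Step 6: cheapest edge leaving the tree is E–H (3); add H.
Vertex order: G, F, D, C, I, E, H. The 7th vertex is H.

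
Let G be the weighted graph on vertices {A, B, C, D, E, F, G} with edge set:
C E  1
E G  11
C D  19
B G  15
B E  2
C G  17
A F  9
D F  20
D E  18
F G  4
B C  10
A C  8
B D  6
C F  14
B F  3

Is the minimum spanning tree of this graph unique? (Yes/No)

Kruskal's algorithm — process edges by increasing weight (ties by edge label):
C E (1): add. Components now {A} {B} {C,E} {D} {F} {G}
B E (2): add. Components now {A} {B,C,E} {D} {F} {G}
B F (3): add. Components now {A} {B,C,E,F} {D} {G}
F G (4): add. Components now {A} {B,C,E,F,G} {D}
B D (6): add. Components now {A} {B,C,D,E,F,G}
A C (8): add. Components now {A,B,C,D,E,F,G}
Every non-tree edge has weight strictly greater than the heaviest edge on the tree path between its endpoints, so the MST is unique.

Yes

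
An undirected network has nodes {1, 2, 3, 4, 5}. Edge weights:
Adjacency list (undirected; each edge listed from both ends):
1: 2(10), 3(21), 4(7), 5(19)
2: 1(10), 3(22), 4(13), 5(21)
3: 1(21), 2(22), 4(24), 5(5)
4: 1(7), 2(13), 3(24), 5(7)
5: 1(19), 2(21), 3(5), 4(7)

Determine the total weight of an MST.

29

Kruskal: consider edges lightest-first.
3 5 (5): add. Components now {1} {2} {3,5} {4}
1 4 (7): add. Components now {1,4} {2} {3,5}
4 5 (7): add. Components now {1,3,4,5} {2}
1 2 (10): add. Components now {1,2,3,4,5}
MST edges: 3 5, 1 4, 4 5, 1 2; total weight 5+7+7+10 = 29.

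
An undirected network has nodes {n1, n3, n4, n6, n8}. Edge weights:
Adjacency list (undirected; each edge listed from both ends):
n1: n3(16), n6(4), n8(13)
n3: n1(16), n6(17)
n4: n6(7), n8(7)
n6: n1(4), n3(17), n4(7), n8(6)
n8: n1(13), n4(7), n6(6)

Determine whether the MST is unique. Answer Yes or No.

Kruskal's algorithm — process edges by increasing weight (ties by edge label):
n1 n6 (4): add — endpoints in different components.
n6 n8 (6): add — endpoints in different components.
n4 n6 (7): add — endpoints in different components.
n4 n8 (7): skip — n8 and n4 already connected.
n1 n8 (13): skip — n8 and n1 already connected.
n1 n3 (16): add — endpoints in different components.
Non-tree edge n4 n8 has weight 7, equal to the heaviest edge on its tree cycle — swapping gives another MST of the same weight. Not unique.

No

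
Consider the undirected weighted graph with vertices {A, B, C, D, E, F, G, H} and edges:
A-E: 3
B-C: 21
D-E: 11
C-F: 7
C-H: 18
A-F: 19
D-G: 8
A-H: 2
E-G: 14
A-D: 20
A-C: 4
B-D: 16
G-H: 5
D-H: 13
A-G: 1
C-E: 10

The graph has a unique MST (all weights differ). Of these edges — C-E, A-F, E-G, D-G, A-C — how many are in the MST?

Kruskal's algorithm — process edges by increasing weight (ties by edge label):
A-G (1): add — endpoints in different components.
A-H (2): add — endpoints in different components.
A-E (3): add — endpoints in different components.
A-C (4): add — endpoints in different components.
G-H (5): skip — G and H already connected.
C-F (7): add — endpoints in different components.
D-G (8): add — endpoints in different components.
C-E (10): skip — C and E already connected.
D-E (11): skip — D and E already connected.
D-H (13): skip — D and H already connected.
E-G (14): skip — E and G already connected.
B-D (16): add — endpoints in different components.
MST edge set: {A-G, A-H, A-E, A-C, C-F, D-G, B-D}.
Of the listed edges, {D-G, A-C} are in the MST → 2.

2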